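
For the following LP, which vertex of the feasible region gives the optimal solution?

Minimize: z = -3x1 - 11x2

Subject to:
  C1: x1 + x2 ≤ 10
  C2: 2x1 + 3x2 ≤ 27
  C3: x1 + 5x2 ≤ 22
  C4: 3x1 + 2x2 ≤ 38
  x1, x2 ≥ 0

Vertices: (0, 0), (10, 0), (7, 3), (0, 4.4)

Evaluate the objective at each vertex of the feasible region:
  z(0, 0) = 0
  z(10, 0) = -30
  z(7, 3) = -54  ←
  z(0, 4.4) = -48.4
The minimum is at x1 = 7, x2 = 3.

(7, 3)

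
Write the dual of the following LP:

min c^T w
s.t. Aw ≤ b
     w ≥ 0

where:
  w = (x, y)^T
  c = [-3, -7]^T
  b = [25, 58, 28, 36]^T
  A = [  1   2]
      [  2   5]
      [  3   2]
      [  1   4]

Primal min cᵀx s.t. Ax ≤ b, x ≥ 0  →  Dual max −bᵀy s.t. Aᵀy ≥ −c, y ≥ 0.

Maximize: z = -25y1 - 58y2 - 28y3 - 36y4

Subject to:
  y1 + 2y2 + 3y3 + y4 ≥ 3
  2y1 + 5y2 + 2y3 + 4y4 ≥ 7
  y1, y2, y3, y4 ≥ 0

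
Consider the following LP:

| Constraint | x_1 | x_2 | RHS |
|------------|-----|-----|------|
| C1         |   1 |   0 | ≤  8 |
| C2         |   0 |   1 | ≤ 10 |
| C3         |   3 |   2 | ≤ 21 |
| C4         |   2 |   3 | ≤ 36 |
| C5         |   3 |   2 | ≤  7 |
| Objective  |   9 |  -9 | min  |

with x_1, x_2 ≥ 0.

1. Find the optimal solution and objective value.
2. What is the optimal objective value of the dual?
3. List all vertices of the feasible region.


1. x_1 = 0, x_2 = 3.5, z = -31.5
2. -31.5
3. (0, 0), (2.333, 0), (0, 3.5)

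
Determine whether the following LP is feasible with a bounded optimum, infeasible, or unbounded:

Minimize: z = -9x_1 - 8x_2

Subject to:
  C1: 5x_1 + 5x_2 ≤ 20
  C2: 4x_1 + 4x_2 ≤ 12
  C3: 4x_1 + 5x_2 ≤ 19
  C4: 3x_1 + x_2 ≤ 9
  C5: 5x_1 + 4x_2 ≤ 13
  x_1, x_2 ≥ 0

Feasible with a bounded optimal solution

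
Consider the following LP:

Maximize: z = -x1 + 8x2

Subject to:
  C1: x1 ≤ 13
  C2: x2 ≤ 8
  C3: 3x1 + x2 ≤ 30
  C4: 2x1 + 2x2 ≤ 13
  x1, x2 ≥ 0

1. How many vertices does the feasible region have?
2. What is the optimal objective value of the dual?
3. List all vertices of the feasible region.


1. 3
2. 52
3. (0, 0), (6.5, 0), (0, 6.5)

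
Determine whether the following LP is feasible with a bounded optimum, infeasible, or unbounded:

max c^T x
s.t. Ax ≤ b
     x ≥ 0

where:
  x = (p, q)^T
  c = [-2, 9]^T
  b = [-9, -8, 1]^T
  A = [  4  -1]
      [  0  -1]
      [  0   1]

Infeasible (no feasible solution exists)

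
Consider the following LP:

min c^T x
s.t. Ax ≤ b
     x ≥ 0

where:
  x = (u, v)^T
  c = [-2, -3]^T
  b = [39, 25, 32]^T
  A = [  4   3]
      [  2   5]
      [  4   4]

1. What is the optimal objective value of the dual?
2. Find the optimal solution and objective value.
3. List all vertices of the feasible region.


1. -19
2. u = 5, v = 3, z = -19
3. (0, 0), (8, 0), (5, 3), (0, 5)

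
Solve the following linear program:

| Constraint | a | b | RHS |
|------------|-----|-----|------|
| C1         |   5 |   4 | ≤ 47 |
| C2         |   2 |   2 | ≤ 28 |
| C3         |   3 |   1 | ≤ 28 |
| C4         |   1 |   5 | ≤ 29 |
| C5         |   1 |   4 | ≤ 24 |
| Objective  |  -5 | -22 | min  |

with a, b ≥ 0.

Evaluate the objective at each vertex of the feasible region:
  z(0, 0) = 0
  z(9.333, 0) = -46.67
  z(9.286, 0.1429) = -49.57
  z(5.75, 4.562) = -129.1
  z(4, 5) = -130  ←
  z(0, 5.8) = -127.6
The minimum is at a = 4, b = 5.

a = 4, b = 5, z = -130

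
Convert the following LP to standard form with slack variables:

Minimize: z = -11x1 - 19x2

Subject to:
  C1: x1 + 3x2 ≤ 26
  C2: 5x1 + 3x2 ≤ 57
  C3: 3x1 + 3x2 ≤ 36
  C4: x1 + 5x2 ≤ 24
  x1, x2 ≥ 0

min z = -11x1 - 19x2

s.t.
  x1 + 3x2 + s1 = 26
  5x1 + 3x2 + s2 = 57
  3x1 + 3x2 + s3 = 36
  x1 + 5x2 + s4 = 24
  x1, x2, s1, s2, s3, s4 ≥ 0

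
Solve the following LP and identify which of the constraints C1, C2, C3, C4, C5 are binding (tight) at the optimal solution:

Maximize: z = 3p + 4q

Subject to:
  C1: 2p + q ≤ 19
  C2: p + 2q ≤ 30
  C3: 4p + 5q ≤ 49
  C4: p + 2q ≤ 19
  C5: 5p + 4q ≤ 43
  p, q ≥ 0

At p = 1, q = 9, compute slack b - a·x for each constraint:
  C1: 19 − 11 = 8  (slack)
  C2: 30 − 19 = 11  (slack)
  C3: 49 − 49 = 0  (binding)
  C4: 19 − 19 = 0  (binding)
  C5: 43 − 41 = 2  (slack)

Optimal: p = 1, q = 9
Binding: C3, C4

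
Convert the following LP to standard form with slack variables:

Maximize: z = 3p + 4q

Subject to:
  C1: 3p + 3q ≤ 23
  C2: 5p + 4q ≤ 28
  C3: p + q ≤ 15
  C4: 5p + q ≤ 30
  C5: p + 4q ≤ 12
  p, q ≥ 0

max z = 3p + 4q

s.t.
  3p + 3q + s1 = 23
  5p + 4q + s2 = 28
  p + q + s3 = 15
  5p + q + s4 = 30
  p + 4q + s5 = 12
  p, q, s1, s2, s3, s4, s5 ≥ 0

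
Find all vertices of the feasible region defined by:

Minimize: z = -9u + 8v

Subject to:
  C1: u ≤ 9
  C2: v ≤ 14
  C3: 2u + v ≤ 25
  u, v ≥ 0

(0, 0), (9, 0), (9, 7), (5.5, 14), (0, 14)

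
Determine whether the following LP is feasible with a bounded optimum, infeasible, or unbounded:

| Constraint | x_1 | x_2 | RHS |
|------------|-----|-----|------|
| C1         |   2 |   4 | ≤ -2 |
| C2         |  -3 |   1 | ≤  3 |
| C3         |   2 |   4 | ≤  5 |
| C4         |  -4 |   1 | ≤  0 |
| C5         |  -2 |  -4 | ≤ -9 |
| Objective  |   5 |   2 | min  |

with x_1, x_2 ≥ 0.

Infeasible (no feasible solution exists)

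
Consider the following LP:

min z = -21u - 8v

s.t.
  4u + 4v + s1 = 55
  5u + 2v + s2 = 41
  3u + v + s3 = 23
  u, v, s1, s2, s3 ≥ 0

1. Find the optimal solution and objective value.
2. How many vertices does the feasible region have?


1. u = 5, v = 8, z = -169
2. 5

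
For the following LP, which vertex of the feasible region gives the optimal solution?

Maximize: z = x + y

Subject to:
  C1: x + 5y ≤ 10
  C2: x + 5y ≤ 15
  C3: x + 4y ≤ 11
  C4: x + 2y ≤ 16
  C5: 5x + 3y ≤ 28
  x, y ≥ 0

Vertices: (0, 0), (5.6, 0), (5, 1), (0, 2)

Evaluate the objective at each vertex of the feasible region:
  z(0, 0) = 0
  z(5.6, 0) = 5.6
  z(5, 1) = 6  ←
  z(0, 2) = 2
The maximum is at x = 5, y = 1.

(5, 1)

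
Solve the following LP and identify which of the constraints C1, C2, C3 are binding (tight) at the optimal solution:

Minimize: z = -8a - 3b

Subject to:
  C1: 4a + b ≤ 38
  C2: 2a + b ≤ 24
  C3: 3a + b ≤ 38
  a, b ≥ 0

At a = 7, b = 10, compute slack b - a·x for each constraint:
  C1: 38 − 38 = 0  (binding)
  C2: 24 − 24 = 0  (binding)
  C3: 38 − 31 = 7  (slack)

Optimal: a = 7, b = 10
Binding: C1, C2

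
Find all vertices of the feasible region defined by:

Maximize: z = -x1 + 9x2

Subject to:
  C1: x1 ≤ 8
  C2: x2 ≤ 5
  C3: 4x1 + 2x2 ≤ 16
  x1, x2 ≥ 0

(0, 0), (4, 0), (1.5, 5), (0, 5)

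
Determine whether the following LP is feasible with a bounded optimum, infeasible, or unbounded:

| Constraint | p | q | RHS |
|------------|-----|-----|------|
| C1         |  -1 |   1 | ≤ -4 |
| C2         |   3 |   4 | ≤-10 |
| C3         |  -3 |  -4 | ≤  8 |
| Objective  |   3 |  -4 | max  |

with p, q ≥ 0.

Infeasible (no feasible solution exists)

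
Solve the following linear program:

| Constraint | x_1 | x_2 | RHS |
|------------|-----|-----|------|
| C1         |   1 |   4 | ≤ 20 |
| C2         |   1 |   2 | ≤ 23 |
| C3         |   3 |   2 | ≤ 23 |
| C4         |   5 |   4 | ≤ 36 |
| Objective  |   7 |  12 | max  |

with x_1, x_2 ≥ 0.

Evaluate the objective at each vertex of the feasible region:
  z(0, 0) = 0
  z(7.2, 0) = 50.4
  z(4, 4) = 76  ←
  z(0, 5) = 60
The maximum is at x_1 = 4, x_2 = 4.

x_1 = 4, x_2 = 4, z = 76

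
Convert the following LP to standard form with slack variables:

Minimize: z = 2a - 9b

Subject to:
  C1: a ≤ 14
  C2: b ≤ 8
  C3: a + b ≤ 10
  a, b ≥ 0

min z = 2a - 9b

s.t.
  a + s1 = 14
  b + s2 = 8
  a + b + s3 = 10
  a, b, s1, s2, s3 ≥ 0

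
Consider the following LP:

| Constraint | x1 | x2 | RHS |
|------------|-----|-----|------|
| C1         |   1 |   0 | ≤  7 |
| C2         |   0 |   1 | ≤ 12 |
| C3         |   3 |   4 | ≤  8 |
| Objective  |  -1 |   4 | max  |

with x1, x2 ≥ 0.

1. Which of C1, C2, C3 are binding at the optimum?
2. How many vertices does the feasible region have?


1. C3
2. 3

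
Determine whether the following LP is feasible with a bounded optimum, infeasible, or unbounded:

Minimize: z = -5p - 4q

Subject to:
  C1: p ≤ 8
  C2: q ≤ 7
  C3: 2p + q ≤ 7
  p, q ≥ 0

Feasible with a bounded optimal solution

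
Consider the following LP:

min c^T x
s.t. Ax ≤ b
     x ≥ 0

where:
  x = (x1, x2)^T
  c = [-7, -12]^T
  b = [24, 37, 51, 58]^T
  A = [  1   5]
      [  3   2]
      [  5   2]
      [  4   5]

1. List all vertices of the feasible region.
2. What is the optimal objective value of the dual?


1. (0, 0), (10.2, 0), (9, 3), (0, 4.8)
2. -99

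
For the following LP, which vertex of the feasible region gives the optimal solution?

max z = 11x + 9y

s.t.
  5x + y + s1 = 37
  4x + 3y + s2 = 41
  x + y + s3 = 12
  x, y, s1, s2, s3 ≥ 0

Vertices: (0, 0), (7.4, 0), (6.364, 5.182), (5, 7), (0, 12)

Evaluate the objective at each vertex of the feasible region:
  z(0, 0) = 0
  z(7.4, 0) = 81.4
  z(6.364, 5.182) = 116.6
  z(5, 7) = 118  ←
  z(0, 12) = 108
The maximum is at x = 5, y = 7.

(5, 7)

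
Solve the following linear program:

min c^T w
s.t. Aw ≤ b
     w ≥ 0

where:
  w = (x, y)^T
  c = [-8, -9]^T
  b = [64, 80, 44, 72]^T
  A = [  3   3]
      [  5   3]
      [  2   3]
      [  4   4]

Evaluate the objective at each vertex of the feasible region:
  z(0, 0) = 0
  z(16, 0) = -128
  z(13, 5) = -149
  z(10, 8) = -152  ←
  z(0, 14.67) = -132
The minimum is at x = 10, y = 8.

x = 10, y = 8, z = -152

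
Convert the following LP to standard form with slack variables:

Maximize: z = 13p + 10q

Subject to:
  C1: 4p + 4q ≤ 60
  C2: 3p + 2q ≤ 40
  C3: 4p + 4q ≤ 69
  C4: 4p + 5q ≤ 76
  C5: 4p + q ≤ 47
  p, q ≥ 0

max z = 13p + 10q

s.t.
  4p + 4q + s1 = 60
  3p + 2q + s2 = 40
  4p + 4q + s3 = 69
  4p + 5q + s4 = 76
  4p + q + s5 = 47
  p, q, s1, s2, s3, s4, s5 ≥ 0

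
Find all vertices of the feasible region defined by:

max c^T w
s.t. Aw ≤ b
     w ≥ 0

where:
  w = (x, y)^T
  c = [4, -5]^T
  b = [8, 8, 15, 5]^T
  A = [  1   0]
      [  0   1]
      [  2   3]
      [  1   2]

(0, 0), (5, 0), (0, 2.5)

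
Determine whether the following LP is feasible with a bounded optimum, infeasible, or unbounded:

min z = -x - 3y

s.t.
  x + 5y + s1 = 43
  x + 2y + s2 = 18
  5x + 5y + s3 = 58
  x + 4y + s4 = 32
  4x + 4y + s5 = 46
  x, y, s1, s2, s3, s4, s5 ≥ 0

Feasible with a bounded optimal solution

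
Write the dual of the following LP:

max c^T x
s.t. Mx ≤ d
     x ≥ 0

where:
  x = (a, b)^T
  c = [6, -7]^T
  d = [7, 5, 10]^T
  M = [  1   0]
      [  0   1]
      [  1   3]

Primal max cᵀx s.t. Ax ≤ b, x ≥ 0  →  Dual min bᵀy s.t. Aᵀy ≥ c, y ≥ 0.

Minimize: z = 7y1 + 5y2 + 10y3

Subject to:
  y1 + y3 ≥ 6
  y2 + 3y3 ≥ -7
  y1, y2, y3 ≥ 0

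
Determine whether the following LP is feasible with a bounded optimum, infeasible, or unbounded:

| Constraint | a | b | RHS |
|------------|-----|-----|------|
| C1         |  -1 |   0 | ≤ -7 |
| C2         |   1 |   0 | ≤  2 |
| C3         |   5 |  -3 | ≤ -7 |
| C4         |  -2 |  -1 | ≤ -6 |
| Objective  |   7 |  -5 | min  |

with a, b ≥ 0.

Infeasible (no feasible solution exists)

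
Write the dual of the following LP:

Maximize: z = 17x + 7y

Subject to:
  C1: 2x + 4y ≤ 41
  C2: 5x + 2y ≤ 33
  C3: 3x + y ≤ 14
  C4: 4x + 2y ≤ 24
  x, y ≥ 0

Primal max cᵀx s.t. Ax ≤ b, x ≥ 0  →  Dual min bᵀy s.t. Aᵀy ≥ c, y ≥ 0.

Minimize: z = 41y1 + 33y2 + 14y3 + 24y4

Subject to:
  2y1 + 5y2 + 3y3 + 4y4 ≥ 17
  4y1 + 2y2 + y3 + 2y4 ≥ 7
  y1, y2, y3, y4 ≥ 0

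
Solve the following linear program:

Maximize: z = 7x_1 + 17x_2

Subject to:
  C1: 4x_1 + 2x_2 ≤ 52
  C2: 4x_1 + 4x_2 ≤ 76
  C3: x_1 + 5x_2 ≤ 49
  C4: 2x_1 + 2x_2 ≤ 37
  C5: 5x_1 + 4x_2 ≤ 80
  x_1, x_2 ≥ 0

Evaluate the objective at each vertex of the feasible region:
  z(0, 0) = 0
  z(13, 0) = 91
  z(9, 8) = 199  ←
  z(0, 9.8) = 166.6
The maximum is at x_1 = 9, x_2 = 8.

x_1 = 9, x_2 = 8, z = 199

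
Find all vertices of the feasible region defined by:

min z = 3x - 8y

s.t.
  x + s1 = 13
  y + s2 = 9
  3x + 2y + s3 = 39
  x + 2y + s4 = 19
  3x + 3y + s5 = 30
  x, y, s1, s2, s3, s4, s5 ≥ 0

(0, 0), (10, 0), (1, 9), (0, 9)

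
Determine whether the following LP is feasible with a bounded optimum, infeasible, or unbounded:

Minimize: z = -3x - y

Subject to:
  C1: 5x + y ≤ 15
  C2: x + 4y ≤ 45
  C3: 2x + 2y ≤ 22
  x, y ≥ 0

Feasible with a bounded optimal solution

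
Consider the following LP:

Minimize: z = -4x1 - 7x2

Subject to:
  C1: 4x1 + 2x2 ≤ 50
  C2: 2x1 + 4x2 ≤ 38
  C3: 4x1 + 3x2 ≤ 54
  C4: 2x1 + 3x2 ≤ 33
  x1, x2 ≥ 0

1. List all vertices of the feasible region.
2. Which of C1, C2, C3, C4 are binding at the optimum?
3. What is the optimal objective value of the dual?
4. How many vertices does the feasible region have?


1. (0, 0), (12.5, 0), (10.5, 4), (9, 5), (0, 9.5)
2. C2, C4
3. -71
4. 5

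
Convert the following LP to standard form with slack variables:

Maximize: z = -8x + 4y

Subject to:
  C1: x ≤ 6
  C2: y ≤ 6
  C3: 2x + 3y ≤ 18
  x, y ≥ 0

max z = -8x + 4y

s.t.
  x + s1 = 6
  y + s2 = 6
  2x + 3y + s3 = 18
  x, y, s1, s2, s3 ≥ 0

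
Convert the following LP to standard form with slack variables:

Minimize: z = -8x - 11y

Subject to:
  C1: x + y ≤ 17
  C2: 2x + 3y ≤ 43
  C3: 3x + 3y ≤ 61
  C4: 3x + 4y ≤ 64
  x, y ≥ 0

min z = -8x - 11y

s.t.
  x + y + s1 = 17
  2x + 3y + s2 = 43
  3x + 3y + s3 = 61
  3x + 4y + s4 = 64
  x, y, s1, s2, s3, s4 ≥ 0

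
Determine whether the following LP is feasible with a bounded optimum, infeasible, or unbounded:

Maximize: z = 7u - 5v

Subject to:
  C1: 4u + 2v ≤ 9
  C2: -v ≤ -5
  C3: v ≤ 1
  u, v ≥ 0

Infeasible (no feasible solution exists)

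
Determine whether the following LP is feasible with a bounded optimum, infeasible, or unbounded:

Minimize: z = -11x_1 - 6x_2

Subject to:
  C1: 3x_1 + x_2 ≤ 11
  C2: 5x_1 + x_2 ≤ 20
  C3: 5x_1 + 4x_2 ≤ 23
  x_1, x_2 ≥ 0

Feasible with a bounded optimal solution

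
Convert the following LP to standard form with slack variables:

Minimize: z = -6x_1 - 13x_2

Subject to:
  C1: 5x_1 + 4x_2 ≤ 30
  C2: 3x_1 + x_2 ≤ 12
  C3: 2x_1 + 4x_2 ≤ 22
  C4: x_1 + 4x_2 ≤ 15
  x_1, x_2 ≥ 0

min z = -6x_1 - 13x_2

s.t.
  5x_1 + 4x_2 + s1 = 30
  3x_1 + x_2 + s2 = 12
  2x_1 + 4x_2 + s3 = 22
  x_1 + 4x_2 + s4 = 15
  x_1, x_2, s1, s2, s3, s4 ≥ 0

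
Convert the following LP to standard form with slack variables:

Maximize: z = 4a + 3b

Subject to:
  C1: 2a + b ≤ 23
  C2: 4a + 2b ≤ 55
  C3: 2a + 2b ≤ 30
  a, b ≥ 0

max z = 4a + 3b

s.t.
  2a + b + s1 = 23
  4a + 2b + s2 = 55
  2a + 2b + s3 = 30
  a, b, s1, s2, s3 ≥ 0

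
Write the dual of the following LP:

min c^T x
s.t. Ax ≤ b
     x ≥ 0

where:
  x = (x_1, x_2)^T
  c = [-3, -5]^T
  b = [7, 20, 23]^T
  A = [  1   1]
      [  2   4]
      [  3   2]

Primal min cᵀx s.t. Ax ≤ b, x ≥ 0  →  Dual max −bᵀy s.t. Aᵀy ≥ −c, y ≥ 0.

Maximize: z = -7y1 - 20y2 - 23y3

Subject to:
  y1 + 2y2 + 3y3 ≥ 3
  y1 + 4y2 + 2y3 ≥ 5
  y1, y2, y3 ≥ 0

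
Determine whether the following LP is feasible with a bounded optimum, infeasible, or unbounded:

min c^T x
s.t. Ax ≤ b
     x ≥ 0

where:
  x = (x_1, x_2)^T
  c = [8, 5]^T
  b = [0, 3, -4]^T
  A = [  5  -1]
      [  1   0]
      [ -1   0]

Infeasible (no feasible solution exists)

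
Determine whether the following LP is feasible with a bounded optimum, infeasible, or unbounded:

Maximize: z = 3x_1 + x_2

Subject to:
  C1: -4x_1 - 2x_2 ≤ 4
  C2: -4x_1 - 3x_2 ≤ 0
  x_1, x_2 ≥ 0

Unbounded (objective can increase without bound)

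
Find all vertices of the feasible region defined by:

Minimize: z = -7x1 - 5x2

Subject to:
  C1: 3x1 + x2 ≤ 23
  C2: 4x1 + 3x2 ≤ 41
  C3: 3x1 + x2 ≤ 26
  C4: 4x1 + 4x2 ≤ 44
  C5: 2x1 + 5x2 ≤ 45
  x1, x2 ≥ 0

(0, 0), (7.667, 0), (6, 5), (3.333, 7.667), (0, 9)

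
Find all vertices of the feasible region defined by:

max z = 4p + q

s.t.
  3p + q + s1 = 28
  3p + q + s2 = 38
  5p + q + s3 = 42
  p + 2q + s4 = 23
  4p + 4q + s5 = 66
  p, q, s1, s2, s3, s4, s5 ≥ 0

(0, 0), (8.4, 0), (7, 7), (6.6, 8.2), (0, 11.5)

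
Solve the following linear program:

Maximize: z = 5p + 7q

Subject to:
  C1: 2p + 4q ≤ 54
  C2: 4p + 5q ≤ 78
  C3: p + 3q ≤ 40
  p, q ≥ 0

Evaluate the objective at each vertex of the feasible region:
  z(0, 0) = 0
  z(19.5, 0) = 97.5
  z(7, 10) = 105  ←
  z(1, 13) = 96
  z(0, 13.33) = 93.33
The maximum is at p = 7, q = 10.

p = 7, q = 10, z = 105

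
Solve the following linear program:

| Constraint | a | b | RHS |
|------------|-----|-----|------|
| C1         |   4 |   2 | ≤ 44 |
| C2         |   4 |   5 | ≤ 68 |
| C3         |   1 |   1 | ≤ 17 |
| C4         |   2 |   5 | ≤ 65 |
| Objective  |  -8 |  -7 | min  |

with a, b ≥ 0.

Evaluate the objective at each vertex of the feasible region:
  z(0, 0) = 0
  z(11, 0) = -88
  z(7, 8) = -112  ←
  z(1.5, 12.4) = -98.8
  z(0, 13) = -91
The minimum is at a = 7, b = 8.

a = 7, b = 8, z = -112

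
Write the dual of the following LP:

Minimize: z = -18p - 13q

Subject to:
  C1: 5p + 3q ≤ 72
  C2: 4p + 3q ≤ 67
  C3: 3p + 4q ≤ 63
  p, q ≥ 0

Primal min cᵀx s.t. Ax ≤ b, x ≥ 0  →  Dual max −bᵀy s.t. Aᵀy ≥ −c, y ≥ 0.

Maximize: z = -72y1 - 67y2 - 63y3

Subject to:
  5y1 + 4y2 + 3y3 ≥ 18
  3y1 + 3y2 + 4y3 ≥ 13
  y1, y2, y3 ≥ 0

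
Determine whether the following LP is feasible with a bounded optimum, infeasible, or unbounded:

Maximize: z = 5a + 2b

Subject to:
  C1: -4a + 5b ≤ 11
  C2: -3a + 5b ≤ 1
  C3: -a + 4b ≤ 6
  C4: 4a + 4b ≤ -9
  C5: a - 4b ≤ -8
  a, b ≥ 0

Infeasible (no feasible solution exists)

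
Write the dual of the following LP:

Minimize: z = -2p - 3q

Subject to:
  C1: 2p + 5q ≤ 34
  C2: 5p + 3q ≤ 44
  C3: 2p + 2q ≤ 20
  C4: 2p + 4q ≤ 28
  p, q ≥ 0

Primal min cᵀx s.t. Ax ≤ b, x ≥ 0  →  Dual max −bᵀy s.t. Aᵀy ≥ −c, y ≥ 0.

Maximize: z = -34y1 - 44y2 - 20y3 - 28y4

Subject to:
  2y1 + 5y2 + 2y3 + 2y4 ≥ 2
  5y1 + 3y2 + 2y3 + 4y4 ≥ 3
  y1, y2, y3, y4 ≥ 0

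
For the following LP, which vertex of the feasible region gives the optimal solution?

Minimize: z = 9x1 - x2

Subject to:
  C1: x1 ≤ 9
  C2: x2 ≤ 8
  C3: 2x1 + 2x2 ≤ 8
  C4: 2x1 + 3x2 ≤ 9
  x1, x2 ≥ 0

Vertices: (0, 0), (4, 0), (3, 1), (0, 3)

Evaluate the objective at each vertex of the feasible region:
  z(0, 0) = 0
  z(4, 0) = 36
  z(3, 1) = 26
  z(0, 3) = -3  ←
The minimum is at x1 = 0, x2 = 3.

(0, 3)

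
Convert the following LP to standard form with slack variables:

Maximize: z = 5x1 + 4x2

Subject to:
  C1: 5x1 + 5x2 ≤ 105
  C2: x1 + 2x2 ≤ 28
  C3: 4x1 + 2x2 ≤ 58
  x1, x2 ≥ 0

max z = 5x1 + 4x2

s.t.
  5x1 + 5x2 + s1 = 105
  x1 + 2x2 + s2 = 28
  4x1 + 2x2 + s3 = 58
  x1, x2, s1, s2, s3 ≥ 0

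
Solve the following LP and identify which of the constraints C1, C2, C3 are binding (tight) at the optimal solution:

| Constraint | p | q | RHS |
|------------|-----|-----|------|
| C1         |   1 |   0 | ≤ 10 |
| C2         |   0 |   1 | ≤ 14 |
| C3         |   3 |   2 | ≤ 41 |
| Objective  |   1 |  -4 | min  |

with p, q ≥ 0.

At p = 0, q = 14, compute slack b - a·x for each constraint:
  C1: 10 − 0 = 10  (slack)
  C2: 14 − 14 = 0  (binding)
  C3: 41 − 28 = 13  (slack)

Optimal: p = 0, q = 14
Binding: C2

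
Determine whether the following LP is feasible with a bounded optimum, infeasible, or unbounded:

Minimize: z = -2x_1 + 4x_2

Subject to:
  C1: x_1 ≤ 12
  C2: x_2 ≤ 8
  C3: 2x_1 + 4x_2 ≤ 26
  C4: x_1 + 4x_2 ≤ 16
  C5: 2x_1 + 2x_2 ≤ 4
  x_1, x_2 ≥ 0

Feasible with a bounded optimal solution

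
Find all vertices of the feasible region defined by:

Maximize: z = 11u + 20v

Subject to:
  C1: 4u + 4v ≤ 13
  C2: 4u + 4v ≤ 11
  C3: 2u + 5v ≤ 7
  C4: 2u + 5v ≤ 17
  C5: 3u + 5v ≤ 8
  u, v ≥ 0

(0, 0), (2.667, 0), (1, 1), (0, 1.4)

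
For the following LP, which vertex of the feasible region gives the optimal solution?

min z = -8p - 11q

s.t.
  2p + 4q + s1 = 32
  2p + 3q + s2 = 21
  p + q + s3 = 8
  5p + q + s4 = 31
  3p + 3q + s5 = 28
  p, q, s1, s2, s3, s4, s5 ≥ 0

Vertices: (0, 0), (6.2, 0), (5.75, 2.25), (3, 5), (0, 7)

Evaluate the objective at each vertex of the feasible region:
  z(0, 0) = 0
  z(6.2, 0) = -49.6
  z(5.75, 2.25) = -70.75
  z(3, 5) = -79  ←
  z(0, 7) = -77
The minimum is at p = 3, q = 5.

(3, 5)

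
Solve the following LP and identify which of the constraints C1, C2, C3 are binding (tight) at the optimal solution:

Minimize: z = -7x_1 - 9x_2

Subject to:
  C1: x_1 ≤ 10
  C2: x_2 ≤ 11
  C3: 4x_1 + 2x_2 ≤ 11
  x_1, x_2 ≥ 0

At x_1 = 0, x_2 = 5.5, compute slack b - a·x for each constraint:
  C1: 10 − 0 = 10  (slack)
  C2: 11 − 5.5 = 5.5  (slack)
  C3: 11 − 11 = 0  (binding)

Optimal: x_1 = 0, x_2 = 5.5
Binding: C3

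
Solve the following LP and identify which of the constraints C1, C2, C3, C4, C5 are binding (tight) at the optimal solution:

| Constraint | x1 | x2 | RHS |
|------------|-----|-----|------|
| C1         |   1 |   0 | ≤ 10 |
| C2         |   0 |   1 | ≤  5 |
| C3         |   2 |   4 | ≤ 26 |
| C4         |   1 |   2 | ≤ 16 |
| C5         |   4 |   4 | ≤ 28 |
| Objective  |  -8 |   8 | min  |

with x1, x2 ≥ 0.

At x1 = 7, x2 = 0, compute slack b - a·x for each constraint:
  C1: 10 − 7 = 3  (slack)
  C2: 5 − 0 = 5  (slack)
  C3: 26 − 14 = 12  (slack)
  C4: 16 − 7 = 9  (slack)
  C5: 28 − 28 = 0  (binding)

Optimal: x1 = 7, x2 = 0
Binding: C5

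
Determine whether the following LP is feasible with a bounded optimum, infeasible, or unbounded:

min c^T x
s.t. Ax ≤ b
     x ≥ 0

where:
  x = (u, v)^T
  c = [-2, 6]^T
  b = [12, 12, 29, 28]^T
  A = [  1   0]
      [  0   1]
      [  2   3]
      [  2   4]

Feasible with a bounded optimal solution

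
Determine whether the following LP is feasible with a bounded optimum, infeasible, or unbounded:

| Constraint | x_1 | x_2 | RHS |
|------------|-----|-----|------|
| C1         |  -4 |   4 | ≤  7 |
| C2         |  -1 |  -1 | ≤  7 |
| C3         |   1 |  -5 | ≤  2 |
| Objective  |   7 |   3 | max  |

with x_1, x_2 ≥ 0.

Unbounded (objective can increase without bound)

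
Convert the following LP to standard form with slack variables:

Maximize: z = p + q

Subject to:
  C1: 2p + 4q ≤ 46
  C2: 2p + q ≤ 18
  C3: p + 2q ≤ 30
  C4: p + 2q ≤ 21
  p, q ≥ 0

max z = p + q

s.t.
  2p + 4q + s1 = 46
  2p + q + s2 = 18
  p + 2q + s3 = 30
  p + 2q + s4 = 21
  p, q, s1, s2, s3, s4 ≥ 0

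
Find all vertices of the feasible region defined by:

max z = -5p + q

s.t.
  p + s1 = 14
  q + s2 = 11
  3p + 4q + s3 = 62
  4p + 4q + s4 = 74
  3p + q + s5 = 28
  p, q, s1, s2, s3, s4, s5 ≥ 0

(0, 0), (9.333, 0), (5.667, 11), (0, 11)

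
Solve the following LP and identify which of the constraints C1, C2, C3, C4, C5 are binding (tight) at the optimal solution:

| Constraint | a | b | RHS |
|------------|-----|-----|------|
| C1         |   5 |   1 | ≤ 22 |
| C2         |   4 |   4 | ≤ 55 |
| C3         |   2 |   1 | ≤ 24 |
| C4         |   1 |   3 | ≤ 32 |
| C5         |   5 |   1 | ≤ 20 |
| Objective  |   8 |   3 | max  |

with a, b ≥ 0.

At a = 2, b = 10, compute slack b - a·x for each constraint:
  C1: 22 − 20 = 2  (slack)
  C2: 55 − 48 = 7  (slack)
  C3: 24 − 14 = 10  (slack)
  C4: 32 − 32 = 0  (binding)
  C5: 20 − 20 = 0  (binding)

Optimal: a = 2, b = 10
Binding: C4, C5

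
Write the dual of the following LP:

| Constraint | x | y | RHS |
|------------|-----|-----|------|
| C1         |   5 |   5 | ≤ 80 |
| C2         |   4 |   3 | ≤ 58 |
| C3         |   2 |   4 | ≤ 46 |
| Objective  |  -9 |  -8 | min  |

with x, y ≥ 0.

Primal min cᵀx s.t. Ax ≤ b, x ≥ 0  →  Dual max −bᵀy s.t. Aᵀy ≥ −c, y ≥ 0.

Maximize: z = -80y1 - 58y2 - 46y3

Subject to:
  5y1 + 4y2 + 2y3 ≥ 9
  5y1 + 3y2 + 4y3 ≥ 8
  y1, y2, y3 ≥ 0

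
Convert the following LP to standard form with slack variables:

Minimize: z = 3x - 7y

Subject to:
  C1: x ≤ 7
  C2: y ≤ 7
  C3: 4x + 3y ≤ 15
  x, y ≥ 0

min z = 3x - 7y

s.t.
  x + s1 = 7
  y + s2 = 7
  4x + 3y + s3 = 15
  x, y, s1, s2, s3 ≥ 0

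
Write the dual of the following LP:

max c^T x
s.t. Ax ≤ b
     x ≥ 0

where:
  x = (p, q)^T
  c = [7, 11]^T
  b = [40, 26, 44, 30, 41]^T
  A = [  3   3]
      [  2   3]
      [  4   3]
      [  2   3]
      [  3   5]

Primal max cᵀx s.t. Ax ≤ b, x ≥ 0  →  Dual min bᵀy s.t. Aᵀy ≥ c, y ≥ 0.

Minimize: z = 40y1 + 26y2 + 44y3 + 30y4 + 41y5

Subject to:
  3y1 + 2y2 + 4y3 + 2y4 + 3y5 ≥ 7
  3y1 + 3y2 + 3y3 + 3y4 + 5y5 ≥ 11
  y1, y2, y3, y4, y5 ≥ 0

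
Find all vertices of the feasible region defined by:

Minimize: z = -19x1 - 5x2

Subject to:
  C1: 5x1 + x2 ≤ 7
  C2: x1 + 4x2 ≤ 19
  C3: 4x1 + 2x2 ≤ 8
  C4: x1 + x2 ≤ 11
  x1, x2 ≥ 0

(0, 0), (1.4, 0), (1, 2), (0, 4)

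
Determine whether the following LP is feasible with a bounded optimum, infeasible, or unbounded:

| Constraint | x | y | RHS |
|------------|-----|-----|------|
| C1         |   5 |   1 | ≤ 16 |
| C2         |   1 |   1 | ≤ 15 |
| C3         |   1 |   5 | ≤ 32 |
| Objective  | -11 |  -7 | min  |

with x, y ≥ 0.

Feasible with a bounded optimal solution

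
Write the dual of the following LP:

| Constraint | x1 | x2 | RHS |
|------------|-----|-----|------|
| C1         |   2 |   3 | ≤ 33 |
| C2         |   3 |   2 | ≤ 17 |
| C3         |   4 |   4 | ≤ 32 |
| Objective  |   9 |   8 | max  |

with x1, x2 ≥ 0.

Primal max cᵀx s.t. Ax ≤ b, x ≥ 0  →  Dual min bᵀy s.t. Aᵀy ≥ c, y ≥ 0.

Minimize: z = 33y1 + 17y2 + 32y3

Subject to:
  2y1 + 3y2 + 4y3 ≥ 9
  3y1 + 2y2 + 4y3 ≥ 8
  y1, y2, y3 ≥ 0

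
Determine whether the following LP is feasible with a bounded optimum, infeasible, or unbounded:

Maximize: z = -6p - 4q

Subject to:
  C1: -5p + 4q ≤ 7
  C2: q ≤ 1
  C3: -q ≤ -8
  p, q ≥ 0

Infeasible (no feasible solution exists)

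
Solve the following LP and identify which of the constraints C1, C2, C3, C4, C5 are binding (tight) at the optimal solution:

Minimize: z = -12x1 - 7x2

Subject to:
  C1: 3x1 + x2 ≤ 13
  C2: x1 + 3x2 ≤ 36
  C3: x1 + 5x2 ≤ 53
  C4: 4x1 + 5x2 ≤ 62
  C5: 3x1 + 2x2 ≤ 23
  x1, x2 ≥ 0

At x1 = 1, x2 = 10, compute slack b - a·x for each constraint:
  C1: 13 − 13 = 0  (binding)
  C2: 36 − 31 = 5  (slack)
  C3: 53 − 51 = 2  (slack)
  C4: 62 − 54 = 8  (slack)
  C5: 23 − 23 = 0  (binding)

Optimal: x1 = 1, x2 = 10
Binding: C1, C5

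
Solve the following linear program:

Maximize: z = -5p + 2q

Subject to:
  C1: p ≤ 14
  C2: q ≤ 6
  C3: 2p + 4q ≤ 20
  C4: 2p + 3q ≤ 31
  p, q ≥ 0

Evaluate the objective at each vertex of the feasible region:
  z(0, 0) = 0
  z(10, 0) = -50
  z(0, 5) = 10  ←
The maximum is at p = 0, q = 5.

p = 0, q = 5, z = 10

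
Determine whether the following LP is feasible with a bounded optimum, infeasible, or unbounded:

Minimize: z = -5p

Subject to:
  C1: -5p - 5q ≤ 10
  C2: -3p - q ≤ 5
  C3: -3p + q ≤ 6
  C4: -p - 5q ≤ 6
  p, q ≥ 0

Unbounded (objective can decrease without bound)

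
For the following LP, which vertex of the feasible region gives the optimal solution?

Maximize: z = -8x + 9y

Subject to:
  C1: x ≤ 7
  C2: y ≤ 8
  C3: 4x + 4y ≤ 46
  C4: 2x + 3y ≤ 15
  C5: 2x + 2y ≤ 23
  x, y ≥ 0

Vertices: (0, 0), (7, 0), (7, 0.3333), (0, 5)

Evaluate the objective at each vertex of the feasible region:
  z(0, 0) = 0
  z(7, 0) = -56
  z(7, 0.3333) = -53
  z(0, 5) = 45  ←
The maximum is at x = 0, y = 5.

(0, 5)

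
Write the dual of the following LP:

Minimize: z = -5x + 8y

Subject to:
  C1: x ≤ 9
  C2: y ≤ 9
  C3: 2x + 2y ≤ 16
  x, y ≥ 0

Primal min cᵀx s.t. Ax ≤ b, x ≥ 0  →  Dual max −bᵀy s.t. Aᵀy ≥ −c, y ≥ 0.

Maximize: z = -9y1 - 9y2 - 16y3

Subject to:
  y1 + 2y3 ≥ 5
  y2 + 2y3 ≥ -8
  y1, y2, y3 ≥ 0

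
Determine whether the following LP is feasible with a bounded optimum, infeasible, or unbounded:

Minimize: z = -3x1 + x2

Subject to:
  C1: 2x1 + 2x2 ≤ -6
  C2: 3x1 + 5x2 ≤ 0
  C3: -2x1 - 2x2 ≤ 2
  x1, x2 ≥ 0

Infeasible (no feasible solution exists)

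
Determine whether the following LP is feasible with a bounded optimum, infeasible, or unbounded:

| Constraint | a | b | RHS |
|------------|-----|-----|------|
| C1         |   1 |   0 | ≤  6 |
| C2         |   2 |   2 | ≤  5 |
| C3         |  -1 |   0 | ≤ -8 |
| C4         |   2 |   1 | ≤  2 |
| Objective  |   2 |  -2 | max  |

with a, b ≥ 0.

Infeasible (no feasible solution exists)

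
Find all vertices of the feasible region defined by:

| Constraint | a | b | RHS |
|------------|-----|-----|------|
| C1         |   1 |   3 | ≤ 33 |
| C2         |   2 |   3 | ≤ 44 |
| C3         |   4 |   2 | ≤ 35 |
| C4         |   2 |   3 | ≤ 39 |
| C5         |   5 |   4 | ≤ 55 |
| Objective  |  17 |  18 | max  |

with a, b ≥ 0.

(0, 0), (8.75, 0), (5, 7.5), (3, 10), (0, 11)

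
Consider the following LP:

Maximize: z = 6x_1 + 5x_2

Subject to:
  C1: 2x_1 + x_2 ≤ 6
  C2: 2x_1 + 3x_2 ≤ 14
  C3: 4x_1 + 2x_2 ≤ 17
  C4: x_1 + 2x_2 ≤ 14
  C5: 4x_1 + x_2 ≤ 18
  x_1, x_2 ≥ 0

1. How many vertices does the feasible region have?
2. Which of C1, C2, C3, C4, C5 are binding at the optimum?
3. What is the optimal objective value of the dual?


1. 4
2. C1, C2
3. 26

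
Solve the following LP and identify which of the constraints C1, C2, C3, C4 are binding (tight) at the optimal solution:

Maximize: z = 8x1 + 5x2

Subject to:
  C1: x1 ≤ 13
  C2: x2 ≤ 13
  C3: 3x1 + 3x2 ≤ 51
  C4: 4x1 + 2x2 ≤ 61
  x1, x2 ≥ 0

At x1 = 13, x2 = 4, compute slack b - a·x for each constraint:
  C1: 13 − 13 = 0  (binding)
  C2: 13 − 4 = 9  (slack)
  C3: 51 − 51 = 0  (binding)
  C4: 61 − 60 = 1  (slack)

Optimal: x1 = 13, x2 = 4
Binding: C1, C3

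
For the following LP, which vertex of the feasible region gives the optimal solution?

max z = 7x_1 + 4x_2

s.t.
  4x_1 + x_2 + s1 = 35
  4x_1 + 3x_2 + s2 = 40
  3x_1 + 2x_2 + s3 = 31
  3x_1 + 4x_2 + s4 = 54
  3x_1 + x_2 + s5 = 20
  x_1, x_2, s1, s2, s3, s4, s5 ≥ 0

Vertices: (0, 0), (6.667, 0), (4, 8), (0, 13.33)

Evaluate the objective at each vertex of the feasible region:
  z(0, 0) = 0
  z(6.667, 0) = 46.67
  z(4, 8) = 60  ←
  z(0, 13.33) = 53.33
The maximum is at x_1 = 4, x_2 = 8.

(4, 8)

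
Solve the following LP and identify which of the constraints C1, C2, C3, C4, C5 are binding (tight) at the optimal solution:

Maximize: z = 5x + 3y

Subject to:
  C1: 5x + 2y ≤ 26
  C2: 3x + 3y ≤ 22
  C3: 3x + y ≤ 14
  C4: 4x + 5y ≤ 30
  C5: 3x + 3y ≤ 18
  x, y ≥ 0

At x = 4, y = 2, compute slack b - a·x for each constraint:
  C1: 26 − 24 = 2  (slack)
  C2: 22 − 18 = 4  (slack)
  C3: 14 − 14 = 0  (binding)
  C4: 30 − 26 = 4  (slack)
  C5: 18 − 18 = 0  (binding)

Optimal: x = 4, y = 2
Binding: C3, C5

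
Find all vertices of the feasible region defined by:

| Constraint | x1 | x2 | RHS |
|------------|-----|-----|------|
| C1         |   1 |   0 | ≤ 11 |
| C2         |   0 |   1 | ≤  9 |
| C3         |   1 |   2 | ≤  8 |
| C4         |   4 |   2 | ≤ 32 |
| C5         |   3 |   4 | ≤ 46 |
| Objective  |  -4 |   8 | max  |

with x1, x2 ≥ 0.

(0, 0), (8, 0), (0, 4)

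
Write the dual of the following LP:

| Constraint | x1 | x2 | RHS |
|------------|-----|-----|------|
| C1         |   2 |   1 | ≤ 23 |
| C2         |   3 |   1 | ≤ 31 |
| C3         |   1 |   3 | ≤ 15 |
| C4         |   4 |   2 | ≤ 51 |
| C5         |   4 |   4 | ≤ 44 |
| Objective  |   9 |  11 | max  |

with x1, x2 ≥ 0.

Primal max cᵀx s.t. Ax ≤ b, x ≥ 0  →  Dual min bᵀy s.t. Aᵀy ≥ c, y ≥ 0.

Minimize: z = 23y1 + 31y2 + 15y3 + 51y4 + 44y5

Subject to:
  2y1 + 3y2 + y3 + 4y4 + 4y5 ≥ 9
  y1 + y2 + 3y3 + 2y4 + 4y5 ≥ 11
  y1, y2, y3, y4, y5 ≥ 0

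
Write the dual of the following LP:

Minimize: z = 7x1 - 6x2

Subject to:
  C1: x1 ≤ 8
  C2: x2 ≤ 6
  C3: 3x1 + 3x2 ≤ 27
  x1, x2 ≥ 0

Primal min cᵀx s.t. Ax ≤ b, x ≥ 0  →  Dual max −bᵀy s.t. Aᵀy ≥ −c, y ≥ 0.

Maximize: z = -8y1 - 6y2 - 27y3

Subject to:
  y1 + 3y3 ≥ -7
  y2 + 3y3 ≥ 6
  y1, y2, y3 ≥ 0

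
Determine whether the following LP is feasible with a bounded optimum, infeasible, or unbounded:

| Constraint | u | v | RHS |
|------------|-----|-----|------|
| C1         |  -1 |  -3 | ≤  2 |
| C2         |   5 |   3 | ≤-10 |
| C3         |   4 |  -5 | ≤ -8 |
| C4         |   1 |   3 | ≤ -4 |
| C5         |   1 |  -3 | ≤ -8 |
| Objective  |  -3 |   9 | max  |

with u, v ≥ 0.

Infeasible (no feasible solution exists)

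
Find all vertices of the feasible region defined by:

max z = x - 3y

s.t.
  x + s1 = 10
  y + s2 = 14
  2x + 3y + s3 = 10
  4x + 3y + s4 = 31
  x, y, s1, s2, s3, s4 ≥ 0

(0, 0), (5, 0), (0, 3.333)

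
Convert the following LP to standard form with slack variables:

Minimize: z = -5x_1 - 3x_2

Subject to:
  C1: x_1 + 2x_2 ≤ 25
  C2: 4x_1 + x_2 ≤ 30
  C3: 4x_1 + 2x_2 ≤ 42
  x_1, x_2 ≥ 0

min z = -5x_1 - 3x_2

s.t.
  x_1 + 2x_2 + s1 = 25
  4x_1 + x_2 + s2 = 30
  4x_1 + 2x_2 + s3 = 42
  x_1, x_2, s1, s2, s3 ≥ 0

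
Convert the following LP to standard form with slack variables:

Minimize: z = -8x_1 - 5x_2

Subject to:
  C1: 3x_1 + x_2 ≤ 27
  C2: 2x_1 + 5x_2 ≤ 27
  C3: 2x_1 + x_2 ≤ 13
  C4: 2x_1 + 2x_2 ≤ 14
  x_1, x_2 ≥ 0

min z = -8x_1 - 5x_2

s.t.
  3x_1 + x_2 + s1 = 27
  2x_1 + 5x_2 + s2 = 27
  2x_1 + x_2 + s3 = 13
  2x_1 + 2x_2 + s4 = 14
  x_1, x_2, s1, s2, s3, s4 ≥ 0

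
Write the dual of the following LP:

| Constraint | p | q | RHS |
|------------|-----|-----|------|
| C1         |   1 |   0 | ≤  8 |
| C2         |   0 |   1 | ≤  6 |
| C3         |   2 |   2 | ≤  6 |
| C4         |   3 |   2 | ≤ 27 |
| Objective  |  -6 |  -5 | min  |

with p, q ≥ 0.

Primal min cᵀx s.t. Ax ≤ b, x ≥ 0  →  Dual max −bᵀy s.t. Aᵀy ≥ −c, y ≥ 0.

Maximize: z = -8y1 - 6y2 - 6y3 - 27y4

Subject to:
  y1 + 2y3 + 3y4 ≥ 6
  y2 + 2y3 + 2y4 ≥ 5
  y1, y2, y3, y4 ≥ 0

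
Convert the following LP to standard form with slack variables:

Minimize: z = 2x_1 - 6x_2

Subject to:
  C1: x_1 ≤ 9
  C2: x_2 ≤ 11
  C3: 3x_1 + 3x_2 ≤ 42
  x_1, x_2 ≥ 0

min z = 2x_1 - 6x_2

s.t.
  x_1 + s1 = 9
  x_2 + s2 = 11
  3x_1 + 3x_2 + s3 = 42
  x_1, x_2, s1, s2, s3 ≥ 0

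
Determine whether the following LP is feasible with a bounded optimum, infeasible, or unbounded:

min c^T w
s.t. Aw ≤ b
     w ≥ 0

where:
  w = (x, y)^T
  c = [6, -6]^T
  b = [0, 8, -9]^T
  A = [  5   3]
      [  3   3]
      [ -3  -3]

Infeasible (no feasible solution exists)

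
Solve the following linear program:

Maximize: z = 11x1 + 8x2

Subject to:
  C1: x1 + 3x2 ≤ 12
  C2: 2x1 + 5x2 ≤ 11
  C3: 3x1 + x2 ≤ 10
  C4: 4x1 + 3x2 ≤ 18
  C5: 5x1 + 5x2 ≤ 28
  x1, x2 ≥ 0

Evaluate the objective at each vertex of the feasible region:
  z(0, 0) = 0
  z(3.333, 0) = 36.67
  z(3, 1) = 41  ←
  z(0, 2.2) = 17.6
The maximum is at x1 = 3, x2 = 1.

x1 = 3, x2 = 1, z = 41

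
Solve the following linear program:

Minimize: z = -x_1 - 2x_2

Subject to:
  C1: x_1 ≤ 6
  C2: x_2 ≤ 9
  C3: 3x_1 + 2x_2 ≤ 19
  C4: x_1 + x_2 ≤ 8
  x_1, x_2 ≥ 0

Evaluate the objective at each vertex of the feasible region:
  z(0, 0) = 0
  z(6, 0) = -6
  z(6, 0.5) = -7
  z(3, 5) = -13
  z(0, 8) = -16  ←
The minimum is at x_1 = 0, x_2 = 8.

x_1 = 0, x_2 = 8, z = -16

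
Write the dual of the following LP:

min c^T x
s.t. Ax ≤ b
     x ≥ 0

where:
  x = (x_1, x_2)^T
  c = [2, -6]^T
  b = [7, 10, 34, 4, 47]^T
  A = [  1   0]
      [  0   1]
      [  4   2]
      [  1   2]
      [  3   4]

Primal min cᵀx s.t. Ax ≤ b, x ≥ 0  →  Dual max −bᵀy s.t. Aᵀy ≥ −c, y ≥ 0.

Maximize: z = -7y1 - 10y2 - 34y3 - 4y4 - 47y5

Subject to:
  y1 + 4y3 + y4 + 3y5 ≥ -2
  y2 + 2y3 + 2y4 + 4y5 ≥ 6
  y1, y2, y3, y4, y5 ≥ 0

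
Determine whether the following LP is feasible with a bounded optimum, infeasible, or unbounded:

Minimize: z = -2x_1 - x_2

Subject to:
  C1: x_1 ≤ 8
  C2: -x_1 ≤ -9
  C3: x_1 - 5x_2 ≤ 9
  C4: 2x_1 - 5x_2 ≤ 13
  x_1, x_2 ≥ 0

Infeasible (no feasible solution exists)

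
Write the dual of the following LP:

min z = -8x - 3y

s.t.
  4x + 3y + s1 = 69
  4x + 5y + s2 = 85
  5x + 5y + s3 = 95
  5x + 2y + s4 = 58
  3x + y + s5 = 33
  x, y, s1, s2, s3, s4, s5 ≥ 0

Primal min cᵀx s.t. Ax ≤ b, x ≥ 0  →  Dual max −bᵀy s.t. Aᵀy ≥ −c, y ≥ 0.

Maximize: z = -69y1 - 85y2 - 95y3 - 58y4 - 33y5

Subject to:
  4y1 + 4y2 + 5y3 + 5y4 + 3y5 ≥ 8
  3y1 + 5y2 + 5y3 + 2y4 + y5 ≥ 3
  y1, y2, y3, y4, y5 ≥ 0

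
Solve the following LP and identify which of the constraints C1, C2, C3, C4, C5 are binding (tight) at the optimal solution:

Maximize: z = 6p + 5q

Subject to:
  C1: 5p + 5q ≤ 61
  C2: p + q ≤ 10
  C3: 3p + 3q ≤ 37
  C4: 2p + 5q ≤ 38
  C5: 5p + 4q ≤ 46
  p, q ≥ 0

At p = 6, q = 4, compute slack b - a·x for each constraint:
  C1: 61 − 50 = 11  (slack)
  C2: 10 − 10 = 0  (binding)
  C3: 37 − 30 = 7  (slack)
  C4: 38 − 32 = 6  (slack)
  C5: 46 − 46 = 0  (binding)

Optimal: p = 6, q = 4
Binding: C2, C5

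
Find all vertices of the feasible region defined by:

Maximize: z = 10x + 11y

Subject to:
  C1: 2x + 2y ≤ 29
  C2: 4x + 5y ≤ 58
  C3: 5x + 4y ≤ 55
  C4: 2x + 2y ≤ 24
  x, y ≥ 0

(0, 0), (11, 0), (7, 5), (2, 10), (0, 11.6)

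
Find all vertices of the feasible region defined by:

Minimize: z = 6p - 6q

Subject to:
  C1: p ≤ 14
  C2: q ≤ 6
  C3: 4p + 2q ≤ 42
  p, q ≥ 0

(0, 0), (10.5, 0), (7.5, 6), (0, 6)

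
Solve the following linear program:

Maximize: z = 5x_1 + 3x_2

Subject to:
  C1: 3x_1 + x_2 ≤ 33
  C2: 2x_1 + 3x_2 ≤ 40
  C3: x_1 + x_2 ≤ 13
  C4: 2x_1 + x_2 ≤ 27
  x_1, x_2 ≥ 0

Evaluate the objective at each vertex of the feasible region:
  z(0, 0) = 0
  z(11, 0) = 55
  z(10, 3) = 59  ←
  z(0, 13) = 39
The maximum is at x_1 = 10, x_2 = 3.

x_1 = 10, x_2 = 3, z = 59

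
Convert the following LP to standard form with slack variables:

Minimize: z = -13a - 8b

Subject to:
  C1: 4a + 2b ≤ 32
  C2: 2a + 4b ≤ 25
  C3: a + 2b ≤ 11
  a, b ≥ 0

min z = -13a - 8b

s.t.
  4a + 2b + s1 = 32
  2a + 4b + s2 = 25
  a + 2b + s3 = 11
  a, b, s1, s2, s3 ≥ 0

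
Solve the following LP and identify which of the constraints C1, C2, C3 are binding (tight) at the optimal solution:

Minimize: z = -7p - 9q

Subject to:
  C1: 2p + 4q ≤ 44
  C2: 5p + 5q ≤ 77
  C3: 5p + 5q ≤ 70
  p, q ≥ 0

At p = 6, q = 8, compute slack b - a·x for each constraint:
  C1: 44 − 44 = 0  (binding)
  C2: 77 − 70 = 7  (slack)
  C3: 70 − 70 = 0  (binding)

Optimal: p = 6, q = 8
Binding: C1, C3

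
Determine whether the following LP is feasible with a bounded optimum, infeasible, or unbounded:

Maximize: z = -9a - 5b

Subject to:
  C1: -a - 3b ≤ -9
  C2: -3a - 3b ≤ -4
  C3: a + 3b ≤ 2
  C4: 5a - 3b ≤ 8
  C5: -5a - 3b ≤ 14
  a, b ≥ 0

Infeasible (no feasible solution exists)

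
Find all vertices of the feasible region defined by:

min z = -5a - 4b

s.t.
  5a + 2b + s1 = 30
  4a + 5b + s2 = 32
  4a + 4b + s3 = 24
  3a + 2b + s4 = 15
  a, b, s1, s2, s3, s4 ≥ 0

(0, 0), (5, 0), (3, 3), (0, 6)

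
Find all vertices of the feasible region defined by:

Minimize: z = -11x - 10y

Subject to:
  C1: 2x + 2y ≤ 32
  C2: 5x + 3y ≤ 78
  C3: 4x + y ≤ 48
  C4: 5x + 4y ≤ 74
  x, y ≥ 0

(0, 0), (12, 0), (10.73, 5.091), (10, 6), (0, 16)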